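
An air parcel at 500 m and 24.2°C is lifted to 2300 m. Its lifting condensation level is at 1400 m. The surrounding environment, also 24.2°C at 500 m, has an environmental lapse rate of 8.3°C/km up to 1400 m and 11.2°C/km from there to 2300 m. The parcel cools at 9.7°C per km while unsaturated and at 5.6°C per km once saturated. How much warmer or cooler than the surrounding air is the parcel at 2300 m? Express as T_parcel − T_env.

+3.78°C (parcel warmer than environment)

Parcel:
  From 500 m to 1400 m (dry): cools by 9.7 × 0.9 = 8.73°C, giving 15.47°C.
  From 1400 m to 2300 m (saturated): cools by 5.6 × 0.9 = 5.04°C, giving 10.43°C.
Environment:
  From 500 m to 1400 m (environment, lower layer): cools by 8.3 × 0.9 = 7.47°C, giving 16.73°C.
  From 1400 m to 2300 m (environment, upper layer): cools by 11.2 × 0.9 = 10.08°C, giving 6.65°C.
T_parcel − T_env = 10.43 − 6.65 = +3.78°C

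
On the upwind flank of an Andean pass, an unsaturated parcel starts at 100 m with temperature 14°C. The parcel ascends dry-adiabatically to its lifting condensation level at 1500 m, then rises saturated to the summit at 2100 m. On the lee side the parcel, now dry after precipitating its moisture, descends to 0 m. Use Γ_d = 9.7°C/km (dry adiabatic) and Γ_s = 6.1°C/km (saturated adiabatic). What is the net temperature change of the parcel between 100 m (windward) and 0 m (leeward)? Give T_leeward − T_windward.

+3.13°C

Dry to 1500 m: -9.7 × 1.4 km = -13.58°C, so T = 0.42°C.
Saturated to 2100 m: -6.1 × 0.6 km = -3.66°C, so T = -3.24°C.
Dry descent to 0 m: +9.7 × 2.1 km = +20.37°C, so T = 17.13°C.
Net change vs windward start: 17.13 − 14 = +3.13°C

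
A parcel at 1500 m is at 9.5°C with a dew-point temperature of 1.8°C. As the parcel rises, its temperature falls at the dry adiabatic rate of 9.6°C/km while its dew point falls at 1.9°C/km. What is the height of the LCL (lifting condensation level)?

2500 m

T and T_d converge at 9.6 − 1.9 = 7.7°C per km
Height above start = (9.5 − 1.8) / 7.7 = 1 km
LCL altitude = 1500 m + 1000 m = 2500 m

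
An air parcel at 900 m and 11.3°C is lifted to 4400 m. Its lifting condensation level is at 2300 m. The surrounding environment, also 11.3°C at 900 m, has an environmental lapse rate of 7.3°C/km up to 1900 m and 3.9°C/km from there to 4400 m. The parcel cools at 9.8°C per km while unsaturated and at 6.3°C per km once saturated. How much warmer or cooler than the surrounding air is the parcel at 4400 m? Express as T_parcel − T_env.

Parcel:
  From 900 m to 2300 m (dry): cools by 9.8 × 1.4 = 13.72°C, giving -2.42°C.
  From 2300 m to 4400 m (saturated): cools by 6.3 × 2.1 = 13.23°C, giving -15.65°C.
Environment:
  From 900 m to 1900 m (environment, lower layer): cools by 7.3 × 1 = 7.3°C, giving 4°C.
  From 1900 m to 4400 m (environment, upper layer): cools by 3.9 × 2.5 = 9.75°C, giving -5.75°C.
T_parcel − T_env = -15.65 − (-5.75) = -9.9°C

-9.9°C (parcel cooler than environment)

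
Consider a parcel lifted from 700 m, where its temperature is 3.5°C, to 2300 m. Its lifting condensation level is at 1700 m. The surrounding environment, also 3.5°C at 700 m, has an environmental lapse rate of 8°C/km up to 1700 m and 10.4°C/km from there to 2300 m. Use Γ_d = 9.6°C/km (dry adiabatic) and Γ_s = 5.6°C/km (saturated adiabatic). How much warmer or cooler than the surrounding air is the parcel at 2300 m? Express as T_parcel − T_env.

+1.28°C (parcel warmer than environment)

Parcel:
  700 → 1700 m (dry, 9.6°C/km): ΔT = -9.6 × 1 = -9.6°C → T = -6.1°C
  1700 → 2300 m (saturated, 5.6°C/km): ΔT = -5.6 × 0.6 = -3.36°C → T = -9.46°C
Environment:
  700 → 1700 m (environment, lower layer, 8°C/km): ΔT = -8 × 1 = -8°C → T = -4.5°C
  1700 → 2300 m (environment, upper layer, 10.4°C/km): ΔT = -10.4 × 0.6 = -6.24°C → T = -10.74°C
T_parcel − T_env = -9.46 − (-10.74) = +1.28°C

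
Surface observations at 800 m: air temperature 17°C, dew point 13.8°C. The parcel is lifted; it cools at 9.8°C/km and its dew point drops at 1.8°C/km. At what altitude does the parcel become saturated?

T and T_d converge at 9.8 − 1.8 = 8°C per km
Height above start = (17 − 13.8) / 8 = 0.4 km
LCL altitude = 800 m + 400 m = 1200 m

1200 m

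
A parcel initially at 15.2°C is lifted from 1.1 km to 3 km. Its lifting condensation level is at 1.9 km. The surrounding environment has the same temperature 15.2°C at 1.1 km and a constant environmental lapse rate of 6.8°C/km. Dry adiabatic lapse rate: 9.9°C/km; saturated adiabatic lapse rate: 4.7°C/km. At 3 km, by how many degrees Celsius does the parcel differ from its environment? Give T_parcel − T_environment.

Parcel:
  1100–1900 m, dry: Δz = 0.8 km ⇒ ΔT = -7.92°C; T = 7.28°C
  1900–3000 m, saturated: Δz = 1.1 km ⇒ ΔT = -5.17°C; T = 2.11°C
Environment:
  1100–3000 m, environment: Δz = 1.9 km ⇒ ΔT = -12.92°C; T = 2.28°C
T_parcel − T_env = 2.11 − 2.28 = -0.17°C

-0.17°C (parcel cooler than environment)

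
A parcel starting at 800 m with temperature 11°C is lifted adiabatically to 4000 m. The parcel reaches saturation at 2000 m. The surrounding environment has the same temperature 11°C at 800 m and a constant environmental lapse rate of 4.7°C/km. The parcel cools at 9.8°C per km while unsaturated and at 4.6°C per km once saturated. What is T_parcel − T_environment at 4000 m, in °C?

Parcel:
  800 → 2000 m (dry, 9.8°C/km): ΔT = -9.8 × 1.2 = -11.76°C → T = -0.76°C
  2000 → 4000 m (saturated, 4.6°C/km): ΔT = -4.6 × 2 = -9.2°C → T = -9.96°C
Environment:
  800 → 4000 m (environment, 4.7°C/km): ΔT = -4.7 × 3.2 = -15.04°C → T = -4.04°C
T_parcel − T_env = -9.96 − (-4.04) = -5.92°C

-5.92°C (parcel cooler than environment)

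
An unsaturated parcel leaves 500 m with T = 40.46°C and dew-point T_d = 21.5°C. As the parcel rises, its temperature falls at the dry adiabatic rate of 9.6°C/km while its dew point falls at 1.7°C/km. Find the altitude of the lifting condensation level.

T and T_d converge at 9.6 − 1.7 = 7.9°C per km
Height above start = (40.46 − 21.5) / 7.9 = 2.4 km
LCL altitude = 500 m + 2400 m = 2900 m

2900 m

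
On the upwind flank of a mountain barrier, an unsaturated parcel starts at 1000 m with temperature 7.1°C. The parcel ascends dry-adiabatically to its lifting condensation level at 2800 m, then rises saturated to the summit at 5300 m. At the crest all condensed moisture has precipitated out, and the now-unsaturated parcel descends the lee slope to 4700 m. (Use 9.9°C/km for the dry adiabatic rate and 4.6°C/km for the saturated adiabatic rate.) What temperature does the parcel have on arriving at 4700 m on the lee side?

Dry to 2800 m: -9.9 × 1.8 km = -17.82°C, so T = -10.72°C.
Saturated to 5300 m: -4.6 × 2.5 km = -11.5°C, so T = -22.22°C.
Dry descent to 4700 m: +9.9 × 0.6 km = +5.94°C, so T = -16.28°C.

-16.28°C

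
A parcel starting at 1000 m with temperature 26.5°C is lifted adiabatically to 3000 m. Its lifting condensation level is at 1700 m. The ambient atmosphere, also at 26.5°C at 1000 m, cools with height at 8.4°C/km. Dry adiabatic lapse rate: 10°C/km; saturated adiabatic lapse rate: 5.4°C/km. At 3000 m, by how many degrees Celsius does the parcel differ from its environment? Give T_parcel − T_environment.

+2.78°C (parcel warmer than environment)

Parcel:
  1000 → 1700 m (dry, 10°C/km): ΔT = -10 × 0.7 = -7°C → T = 19.5°C
  1700 → 3000 m (saturated, 5.4°C/km): ΔT = -5.4 × 1.3 = -7.02°C → T = 12.48°C
Environment:
  1000 → 3000 m (environment, 8.4°C/km): ΔT = -8.4 × 2 = -16.8°C → T = 9.7°C
T_parcel − T_env = 12.48 − 9.7 = +2.78°C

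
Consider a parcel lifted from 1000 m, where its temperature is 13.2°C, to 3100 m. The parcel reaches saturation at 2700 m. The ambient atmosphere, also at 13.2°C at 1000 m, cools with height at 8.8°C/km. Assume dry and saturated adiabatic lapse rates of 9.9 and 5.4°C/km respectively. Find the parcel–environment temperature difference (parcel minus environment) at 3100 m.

-0.51°C (parcel cooler than environment)

Parcel:
  1000 → 2700 m (dry, 9.9°C/km): ΔT = -9.9 × 1.7 = -16.83°C → T = -3.63°C
  2700 → 3100 m (saturated, 5.4°C/km): ΔT = -5.4 × 0.4 = -2.16°C → T = -5.79°C
Environment:
  1000 → 3100 m (environment, 8.8°C/km): ΔT = -8.8 × 2.1 = -18.48°C → T = -5.28°C
T_parcel − T_env = -5.79 − (-5.28) = -0.51°C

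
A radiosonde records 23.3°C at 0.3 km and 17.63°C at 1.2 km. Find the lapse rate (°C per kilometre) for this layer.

6.3°C/km

Γ = −ΔT/Δz = (23.3 − 17.63) / (1200 − 300) m
  = 5.67°C / 0.9 km = 6.3°C/km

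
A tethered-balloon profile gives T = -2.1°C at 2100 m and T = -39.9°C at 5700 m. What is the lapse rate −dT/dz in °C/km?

10.5°C/km

Γ = −ΔT/Δz = (-2.1 − (-39.9)) / (5700 − 2100) m
  = 37.8°C / 3.6 km = 10.5°C/km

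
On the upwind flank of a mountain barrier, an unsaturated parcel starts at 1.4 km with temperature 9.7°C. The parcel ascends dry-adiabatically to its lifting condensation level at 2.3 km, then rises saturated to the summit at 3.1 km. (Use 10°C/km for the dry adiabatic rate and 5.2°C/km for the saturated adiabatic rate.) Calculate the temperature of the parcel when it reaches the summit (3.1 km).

1400–2300 m, dry: Δz = 0.9 km ⇒ ΔT = -9°C; T = 0.7°C
2300–3100 m, saturated: Δz = 0.8 km ⇒ ΔT = -4.16°C; T = -3.46°C

-3.46°C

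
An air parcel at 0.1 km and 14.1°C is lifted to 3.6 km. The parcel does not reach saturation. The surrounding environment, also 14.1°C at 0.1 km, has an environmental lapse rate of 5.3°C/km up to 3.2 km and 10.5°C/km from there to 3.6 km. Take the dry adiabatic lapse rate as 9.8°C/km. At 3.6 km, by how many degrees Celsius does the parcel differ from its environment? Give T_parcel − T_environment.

-13.67°C (parcel cooler than environment)

Parcel:
  From 100 m to 3600 m (dry): cools by 9.8 × 3.5 = 34.3°C, giving -20.2°C.
Environment:
  From 100 m to 3200 m (environment, lower layer): cools by 5.3 × 3.1 = 16.43°C, giving -2.33°C.
  From 3200 m to 3600 m (environment, upper layer): cools by 10.5 × 0.4 = 4.2°C, giving -6.53°C.
T_parcel − T_env = -20.2 − (-6.53) = -13.67°C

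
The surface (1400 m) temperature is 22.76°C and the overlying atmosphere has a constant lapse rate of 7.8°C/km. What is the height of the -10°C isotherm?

5600 m

Height above start = (22.76 − (-10)) / 7.8 = 4.2 km
Altitude = 1400 m + 4200 m = 5600 m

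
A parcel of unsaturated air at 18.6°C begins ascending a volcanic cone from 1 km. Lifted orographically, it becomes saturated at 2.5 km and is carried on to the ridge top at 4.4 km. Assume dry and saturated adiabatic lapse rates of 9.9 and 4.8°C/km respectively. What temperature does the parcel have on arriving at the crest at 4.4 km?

Dry to 2500 m: -9.9 × 1.5 km = -14.85°C, so T = 3.75°C.
Saturated to 4400 m: -4.8 × 1.9 km = -9.12°C, so T = -5.37°C.

-5.37°C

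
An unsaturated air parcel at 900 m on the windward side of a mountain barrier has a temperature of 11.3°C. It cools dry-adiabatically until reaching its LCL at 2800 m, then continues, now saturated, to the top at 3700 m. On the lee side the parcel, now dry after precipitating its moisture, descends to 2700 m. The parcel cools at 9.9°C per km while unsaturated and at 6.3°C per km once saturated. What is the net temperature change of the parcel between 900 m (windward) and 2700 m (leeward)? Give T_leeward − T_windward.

From 900 m to 2800 m (dry): cools by 9.9 × 1.9 = 18.81°C, giving -7.51°C.
From 2800 m to 3700 m (saturated): cools by 6.3 × 0.9 = 5.67°C, giving -13.18°C.
From 3700 m to 2700 m (dry descent): warms by 9.9 × 1 = 9.9°C, giving -3.28°C.
Net change vs windward start: -3.28 − 11.3 = -14.58°C

-14.58°C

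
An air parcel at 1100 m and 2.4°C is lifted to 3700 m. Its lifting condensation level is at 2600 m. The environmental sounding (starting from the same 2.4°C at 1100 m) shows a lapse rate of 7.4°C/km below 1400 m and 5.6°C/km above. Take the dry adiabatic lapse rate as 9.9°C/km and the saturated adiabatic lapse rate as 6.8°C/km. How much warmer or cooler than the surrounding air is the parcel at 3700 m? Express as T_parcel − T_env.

Parcel:
  From 1100 m to 2600 m (dry): cools by 9.9 × 1.5 = 14.85°C, giving -12.45°C.
  From 2600 m to 3700 m (saturated): cools by 6.8 × 1.1 = 7.48°C, giving -19.93°C.
Environment:
  From 1100 m to 1400 m (environment, lower layer): cools by 7.4 × 0.3 = 2.22°C, giving 0.18°C.
  From 1400 m to 3700 m (environment, upper layer): cools by 5.6 × 2.3 = 12.88°C, giving -12.7°C.
T_parcel − T_env = -19.93 − (-12.7) = -7.23°C

-7.23°C (parcel cooler than environment)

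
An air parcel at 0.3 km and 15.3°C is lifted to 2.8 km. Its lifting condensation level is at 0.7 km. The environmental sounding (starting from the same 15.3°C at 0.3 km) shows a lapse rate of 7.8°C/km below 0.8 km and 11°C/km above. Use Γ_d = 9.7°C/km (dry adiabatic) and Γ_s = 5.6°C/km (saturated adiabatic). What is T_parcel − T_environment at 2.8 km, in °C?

Parcel:
  Dry to 700 m: -9.7 × 0.4 km = -3.88°C, so T = 11.42°C.
  Saturated to 2800 m: -5.6 × 2.1 km = -11.76°C, so T = -0.34°C.
Environment:
  Environment, lower layer to 800 m: -7.8 × 0.5 km = -3.9°C, so T = 11.4°C.
  Environment, upper layer to 2800 m: -11 × 2 km = -22°C, so T = -10.6°C.
T_parcel − T_env = -0.34 − (-10.6) = +10.26°C

+10.26°C (parcel warmer than environment)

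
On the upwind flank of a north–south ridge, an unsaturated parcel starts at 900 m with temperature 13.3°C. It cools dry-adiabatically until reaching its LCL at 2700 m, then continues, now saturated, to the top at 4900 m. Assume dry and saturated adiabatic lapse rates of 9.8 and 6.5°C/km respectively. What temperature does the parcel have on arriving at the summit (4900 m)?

-18.64°C

900 → 2700 m (dry, 9.8°C/km): ΔT = -9.8 × 1.8 = -17.64°C → T = -4.34°C
2700 → 4900 m (saturated, 6.5°C/km): ΔT = -6.5 × 2.2 = -14.3°C → T = -18.64°C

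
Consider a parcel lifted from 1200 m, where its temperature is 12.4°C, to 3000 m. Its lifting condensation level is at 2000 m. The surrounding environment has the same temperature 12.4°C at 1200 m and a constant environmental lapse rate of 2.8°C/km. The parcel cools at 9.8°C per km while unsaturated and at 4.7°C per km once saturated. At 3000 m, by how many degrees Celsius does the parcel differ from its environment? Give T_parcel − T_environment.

-7.5°C (parcel cooler than environment)

Parcel:
  Dry to 2000 m: -9.8 × 0.8 km = -7.84°C, so T = 4.56°C.
  Saturated to 3000 m: -4.7 × 1 km = -4.7°C, so T = -0.14°C.
Environment:
  Environment to 3000 m: -2.8 × 1.8 km = -5.04°C, so T = 7.36°C.
T_parcel − T_env = -0.14 − 7.36 = -7.5°C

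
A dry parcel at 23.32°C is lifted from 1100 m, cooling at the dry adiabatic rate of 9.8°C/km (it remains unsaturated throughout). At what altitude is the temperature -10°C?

4500 m

Height above start = (23.32 − (-10)) / 9.8 = 3.4 km
Altitude = 1100 m + 3400 m = 4500 m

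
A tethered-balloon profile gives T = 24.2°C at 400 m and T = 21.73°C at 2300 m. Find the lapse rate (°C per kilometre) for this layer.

Γ = −ΔT/Δz = (24.2 − 21.73) / (2300 − 400) m
  = 2.47°C / 1.9 km = 1.3°C/km

1.3°C/km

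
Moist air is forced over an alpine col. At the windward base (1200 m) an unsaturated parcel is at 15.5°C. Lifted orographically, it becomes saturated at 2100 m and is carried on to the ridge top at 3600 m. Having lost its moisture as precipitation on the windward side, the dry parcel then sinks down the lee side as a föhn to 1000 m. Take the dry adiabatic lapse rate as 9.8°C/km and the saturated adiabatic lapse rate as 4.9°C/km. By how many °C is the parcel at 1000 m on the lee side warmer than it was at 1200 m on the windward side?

+9.31°C

From 1200 m to 2100 m (dry): cools by 9.8 × 0.9 = 8.82°C, giving 6.68°C.
From 2100 m to 3600 m (saturated): cools by 4.9 × 1.5 = 7.35°C, giving -0.67°C.
From 3600 m to 1000 m (dry descent): warms by 9.8 × 2.6 = 25.48°C, giving 24.81°C.
Net change vs windward start: 24.81 − 15.5 = +9.31°C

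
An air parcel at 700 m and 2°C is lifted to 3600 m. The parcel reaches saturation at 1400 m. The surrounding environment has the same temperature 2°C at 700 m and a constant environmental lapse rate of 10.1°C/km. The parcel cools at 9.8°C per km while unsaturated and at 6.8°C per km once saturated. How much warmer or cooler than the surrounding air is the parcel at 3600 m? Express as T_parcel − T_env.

Parcel:
  From 700 m to 1400 m (dry): cools by 9.8 × 0.7 = 6.86°C, giving -4.86°C.
  From 1400 m to 3600 m (saturated): cools by 6.8 × 2.2 = 14.96°C, giving -19.82°C.
Environment:
  From 700 m to 3600 m (environment): cools by 10.1 × 2.9 = 29.29°C, giving -27.29°C.
T_parcel − T_env = -19.82 − (-27.29) = +7.47°C

+7.47°C (parcel warmer than environment)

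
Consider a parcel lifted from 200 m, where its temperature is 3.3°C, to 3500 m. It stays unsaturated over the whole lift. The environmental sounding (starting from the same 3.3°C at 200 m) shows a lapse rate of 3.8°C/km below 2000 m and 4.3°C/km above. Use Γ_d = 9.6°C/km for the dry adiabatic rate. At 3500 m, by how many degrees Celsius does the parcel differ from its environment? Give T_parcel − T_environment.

-18.39°C (parcel cooler than environment)

Parcel:
  200 → 3500 m (dry, 9.6°C/km): ΔT = -9.6 × 3.3 = -31.68°C → T = -28.38°C
Environment:
  200 → 2000 m (environment, lower layer, 3.8°C/km): ΔT = -3.8 × 1.8 = -6.84°C → T = -3.54°C
  2000 → 3500 m (environment, upper layer, 4.3°C/km): ΔT = -4.3 × 1.5 = -6.45°C → T = -9.99°C
T_parcel − T_env = -28.38 − (-9.99) = -18.39°C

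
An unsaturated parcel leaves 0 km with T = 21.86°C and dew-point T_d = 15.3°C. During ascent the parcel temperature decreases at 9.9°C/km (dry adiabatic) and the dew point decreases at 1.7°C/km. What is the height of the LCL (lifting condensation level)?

0.8 km

T and T_d converge at 9.9 − 1.7 = 8.2°C per km
Height above start = (21.86 − 15.3) / 8.2 = 0.8 km
LCL altitude = 0 m + 800 m = 800 m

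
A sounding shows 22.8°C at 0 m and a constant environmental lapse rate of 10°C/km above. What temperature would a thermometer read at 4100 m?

-18.2°C

0–4100 m, environmental: Δz = 4.1 km ⇒ ΔT = -41°C; T = -18.2°C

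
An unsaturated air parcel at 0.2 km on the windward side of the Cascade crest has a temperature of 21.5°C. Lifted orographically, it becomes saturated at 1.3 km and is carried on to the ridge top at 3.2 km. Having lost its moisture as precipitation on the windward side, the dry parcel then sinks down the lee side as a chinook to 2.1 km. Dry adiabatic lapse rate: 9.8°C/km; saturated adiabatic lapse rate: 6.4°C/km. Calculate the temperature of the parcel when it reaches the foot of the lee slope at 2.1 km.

9.34°C

Dry to 1300 m: -9.8 × 1.1 km = -10.78°C, so T = 10.72°C.
Saturated to 3200 m: -6.4 × 1.9 km = -12.16°C, so T = -1.44°C.
Dry descent to 2100 m: +9.8 × 1.1 km = +10.78°C, so T = 9.34°C.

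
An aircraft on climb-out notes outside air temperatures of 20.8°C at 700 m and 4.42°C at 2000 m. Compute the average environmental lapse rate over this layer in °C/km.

12.6°C/km

Γ = −ΔT/Δz = (20.8 − 4.42) / (2000 − 700) m
  = 16.38°C / 1.3 km = 12.6°C/km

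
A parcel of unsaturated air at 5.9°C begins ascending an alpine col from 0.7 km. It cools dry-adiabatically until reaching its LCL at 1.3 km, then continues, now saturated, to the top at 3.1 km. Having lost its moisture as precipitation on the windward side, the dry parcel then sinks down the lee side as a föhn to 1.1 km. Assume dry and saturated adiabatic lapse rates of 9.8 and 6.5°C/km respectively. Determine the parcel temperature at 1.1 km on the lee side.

7.92°C

From 700 m to 1300 m (dry): cools by 9.8 × 0.6 = 5.88°C, giving 0.02°C.
From 1300 m to 3100 m (saturated): cools by 6.5 × 1.8 = 11.7°C, giving -11.68°C.
From 3100 m to 1100 m (dry descent): warms by 9.8 × 2 = 19.6°C, giving 7.92°C.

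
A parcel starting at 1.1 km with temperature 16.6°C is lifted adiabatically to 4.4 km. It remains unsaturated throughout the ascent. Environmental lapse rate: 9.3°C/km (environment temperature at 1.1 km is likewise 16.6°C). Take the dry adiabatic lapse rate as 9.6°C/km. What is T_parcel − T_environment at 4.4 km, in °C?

-0.99°C (parcel cooler than environment)

Parcel:
  1100–4400 m, dry: Δz = 3.3 km ⇒ ΔT = -31.68°C; T = -15.08°C
Environment:
  1100–4400 m, environment: Δz = 3.3 km ⇒ ΔT = -30.69°C; T = -14.09°C
T_parcel − T_env = -15.08 − (-14.09) = -0.99°C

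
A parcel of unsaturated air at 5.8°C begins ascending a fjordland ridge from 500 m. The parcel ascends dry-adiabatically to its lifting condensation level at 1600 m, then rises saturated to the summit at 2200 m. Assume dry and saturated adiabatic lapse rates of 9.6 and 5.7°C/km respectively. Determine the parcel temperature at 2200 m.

From 500 m to 1600 m (dry): cools by 9.6 × 1.1 = 10.56°C, giving -4.76°C.
From 1600 m to 2200 m (saturated): cools by 5.7 × 0.6 = 3.42°C, giving -8.18°C.

-8.18°C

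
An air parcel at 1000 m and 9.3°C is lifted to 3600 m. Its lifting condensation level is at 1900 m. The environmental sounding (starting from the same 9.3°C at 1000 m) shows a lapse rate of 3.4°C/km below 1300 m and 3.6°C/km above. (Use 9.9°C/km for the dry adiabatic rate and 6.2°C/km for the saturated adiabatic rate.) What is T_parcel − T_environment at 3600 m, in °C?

-10.15°C (parcel cooler than environment)

Parcel:
  1000–1900 m, dry: Δz = 0.9 km ⇒ ΔT = -8.91°C; T = 0.39°C
  1900–3600 m, saturated: Δz = 1.7 km ⇒ ΔT = -10.54°C; T = -10.15°C
Environment:
  1000–1300 m, environment, lower layer: Δz = 0.3 km ⇒ ΔT = -1.02°C; T = 8.28°C
  1300–3600 m, environment, upper layer: Δz = 2.3 km ⇒ ΔT = -8.28°C; T = 0°C
T_parcel − T_env = -10.15 − 0 = -10.15°C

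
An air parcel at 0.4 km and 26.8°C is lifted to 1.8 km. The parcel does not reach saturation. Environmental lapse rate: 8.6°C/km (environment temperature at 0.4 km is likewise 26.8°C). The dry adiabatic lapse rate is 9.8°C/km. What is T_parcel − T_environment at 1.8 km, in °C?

Parcel:
  From 400 m to 1800 m (dry): cools by 9.8 × 1.4 = 13.72°C, giving 13.08°C.
Environment:
  From 400 m to 1800 m (environment): cools by 8.6 × 1.4 = 12.04°C, giving 14.76°C.
T_parcel − T_env = 13.08 − 14.76 = -1.68°C

-1.68°C (parcel cooler than environment)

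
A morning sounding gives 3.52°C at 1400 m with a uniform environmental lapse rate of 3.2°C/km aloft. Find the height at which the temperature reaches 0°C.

2500 m

Height above start = (3.52 − 0) / 3.2 = 1.1 km
Altitude = 1400 m + 1100 m = 2500 m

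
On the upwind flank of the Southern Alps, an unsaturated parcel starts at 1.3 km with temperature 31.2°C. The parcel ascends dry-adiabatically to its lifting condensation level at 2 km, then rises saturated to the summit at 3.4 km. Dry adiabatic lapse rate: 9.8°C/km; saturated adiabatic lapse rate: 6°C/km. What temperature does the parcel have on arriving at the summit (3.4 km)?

15.94°C

1300 → 2000 m (dry, 9.8°C/km): ΔT = -9.8 × 0.7 = -6.86°C → T = 24.34°C
2000 → 3400 m (saturated, 6°C/km): ΔT = -6 × 1.4 = -8.4°C → T = 15.94°C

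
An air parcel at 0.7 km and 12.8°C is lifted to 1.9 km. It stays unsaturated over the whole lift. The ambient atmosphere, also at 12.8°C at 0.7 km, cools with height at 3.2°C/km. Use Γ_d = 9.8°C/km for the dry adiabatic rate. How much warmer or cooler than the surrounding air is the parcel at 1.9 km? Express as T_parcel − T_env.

-7.92°C (parcel cooler than environment)

Parcel:
  700–1900 m, dry: Δz = 1.2 km ⇒ ΔT = -11.76°C; T = 1.04°C
Environment:
  700–1900 m, environment: Δz = 1.2 km ⇒ ΔT = -3.84°C; T = 8.96°C
T_parcel − T_env = 1.04 − 8.96 = -7.92°C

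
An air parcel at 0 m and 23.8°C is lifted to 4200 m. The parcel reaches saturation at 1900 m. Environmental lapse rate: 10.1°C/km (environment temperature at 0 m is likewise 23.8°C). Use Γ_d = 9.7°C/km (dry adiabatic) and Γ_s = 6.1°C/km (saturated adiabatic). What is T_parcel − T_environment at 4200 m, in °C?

+9.96°C (parcel warmer than environment)

Parcel:
  From 0 m to 1900 m (dry): cools by 9.7 × 1.9 = 18.43°C, giving 5.37°C.
  From 1900 m to 4200 m (saturated): cools by 6.1 × 2.3 = 14.03°C, giving -8.66°C.
Environment:
  From 0 m to 4200 m (environment): cools by 10.1 × 4.2 = 42.42°C, giving -18.62°C.
T_parcel − T_env = -8.66 − (-18.62) = +9.96°C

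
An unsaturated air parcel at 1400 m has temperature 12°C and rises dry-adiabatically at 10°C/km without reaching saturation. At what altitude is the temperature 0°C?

2600 m

Height above start = (12 − 0) / 10 = 1.2 km
Altitude = 1400 m + 1200 m = 2600 m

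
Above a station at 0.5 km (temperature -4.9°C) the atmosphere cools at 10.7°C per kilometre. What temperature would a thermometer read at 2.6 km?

-27.37°C

500–2600 m, environmental: Δz = 2.1 km ⇒ ΔT = -22.47°C; T = -27.37°C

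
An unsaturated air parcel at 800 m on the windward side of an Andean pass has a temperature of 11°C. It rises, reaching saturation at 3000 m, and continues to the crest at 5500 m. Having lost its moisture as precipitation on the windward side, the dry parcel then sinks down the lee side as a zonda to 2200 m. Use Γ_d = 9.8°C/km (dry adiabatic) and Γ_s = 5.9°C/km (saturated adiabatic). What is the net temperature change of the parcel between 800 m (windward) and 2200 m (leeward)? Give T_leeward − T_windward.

Dry to 3000 m: -9.8 × 2.2 km = -21.56°C, so T = -10.56°C.
Saturated to 5500 m: -5.9 × 2.5 km = -14.75°C, so T = -25.31°C.
Dry descent to 2200 m: +9.8 × 3.3 km = +32.34°C, so T = 7.03°C.
Net change vs windward start: 7.03 − 11 = -3.97°C

-3.97°C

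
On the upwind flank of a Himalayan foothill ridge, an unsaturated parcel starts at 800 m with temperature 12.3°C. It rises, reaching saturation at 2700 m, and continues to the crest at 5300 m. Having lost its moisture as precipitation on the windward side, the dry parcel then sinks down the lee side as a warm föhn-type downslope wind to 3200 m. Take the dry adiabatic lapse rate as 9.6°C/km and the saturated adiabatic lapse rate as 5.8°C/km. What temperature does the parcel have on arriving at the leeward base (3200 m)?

-0.86°C

From 800 m to 2700 m (dry): cools by 9.6 × 1.9 = 18.24°C, giving -5.94°C.
From 2700 m to 5300 m (saturated): cools by 5.8 × 2.6 = 15.08°C, giving -21.02°C.
From 5300 m to 3200 m (dry descent): warms by 9.6 × 2.1 = 20.16°C, giving -0.86°C.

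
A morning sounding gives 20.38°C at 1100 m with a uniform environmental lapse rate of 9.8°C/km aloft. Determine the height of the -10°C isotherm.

Height above start = (20.38 − (-10)) / 9.8 = 3.1 km
Altitude = 1100 m + 3100 m = 4200 m

4200 m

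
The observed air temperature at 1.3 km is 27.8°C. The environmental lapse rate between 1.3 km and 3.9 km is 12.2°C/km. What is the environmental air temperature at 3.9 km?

-3.92°C

From 1300 m to 3900 m (environmental): cools by 12.2 × 2.6 = 31.72°C, giving -3.92°C.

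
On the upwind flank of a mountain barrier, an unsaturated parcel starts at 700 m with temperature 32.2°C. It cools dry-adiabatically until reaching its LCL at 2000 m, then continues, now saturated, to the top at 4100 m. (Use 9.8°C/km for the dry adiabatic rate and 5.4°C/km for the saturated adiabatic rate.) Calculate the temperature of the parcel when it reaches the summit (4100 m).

From 700 m to 2000 m (dry): cools by 9.8 × 1.3 = 12.74°C, giving 19.46°C.
From 2000 m to 4100 m (saturated): cools by 5.4 × 2.1 = 11.34°C, giving 8.12°C.

8.12°C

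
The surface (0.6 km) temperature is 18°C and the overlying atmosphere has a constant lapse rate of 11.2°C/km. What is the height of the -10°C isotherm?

Height above start = (18 − (-10)) / 11.2 = 2.5 km
Altitude = 600 m + 2500 m = 3100 m

3.1 km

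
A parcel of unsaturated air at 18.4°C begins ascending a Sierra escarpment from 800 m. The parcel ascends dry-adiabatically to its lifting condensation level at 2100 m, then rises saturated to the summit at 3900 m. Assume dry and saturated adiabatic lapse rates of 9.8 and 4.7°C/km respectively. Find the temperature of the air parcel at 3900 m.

From 800 m to 2100 m (dry): cools by 9.8 × 1.3 = 12.74°C, giving 5.66°C.
From 2100 m to 3900 m (saturated): cools by 4.7 × 1.8 = 8.46°C, giving -2.8°C.

-2.8°C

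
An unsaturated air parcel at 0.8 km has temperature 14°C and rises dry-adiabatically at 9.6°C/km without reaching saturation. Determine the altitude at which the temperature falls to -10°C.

Height above start = (14 − (-10)) / 9.6 = 2.5 km
Altitude = 800 m + 2500 m = 3300 m

3.3 km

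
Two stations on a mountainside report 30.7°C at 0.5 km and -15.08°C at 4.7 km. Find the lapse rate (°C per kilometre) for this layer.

10.9°C/km

Γ = −ΔT/Δz = (30.7 − (-15.08)) / (4700 − 500) m
  = 45.78°C / 4.2 km = 10.9°C/km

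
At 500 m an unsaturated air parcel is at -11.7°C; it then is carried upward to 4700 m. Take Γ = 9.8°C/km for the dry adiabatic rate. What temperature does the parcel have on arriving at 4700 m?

-52.86°C

500–4700 m, dry adiabatic: Δz = 4.2 km ⇒ ΔT = -41.16°C; T = -52.86°C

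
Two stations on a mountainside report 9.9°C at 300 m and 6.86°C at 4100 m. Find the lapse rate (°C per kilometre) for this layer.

0.8°C/km

Γ = −ΔT/Δz = (9.9 − 6.86) / (4100 − 300) m
  = 3.04°C / 3.8 km = 0.8°C/km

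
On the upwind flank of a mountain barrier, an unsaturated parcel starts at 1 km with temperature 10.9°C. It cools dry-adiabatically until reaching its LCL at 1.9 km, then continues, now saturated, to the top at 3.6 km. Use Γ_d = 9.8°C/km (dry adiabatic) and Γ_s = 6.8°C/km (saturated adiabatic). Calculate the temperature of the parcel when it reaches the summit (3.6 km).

-9.48°C

1000–1900 m, dry: Δz = 0.9 km ⇒ ΔT = -8.82°C; T = 2.08°C
1900–3600 m, saturated: Δz = 1.7 km ⇒ ΔT = -11.56°C; T = -9.48°C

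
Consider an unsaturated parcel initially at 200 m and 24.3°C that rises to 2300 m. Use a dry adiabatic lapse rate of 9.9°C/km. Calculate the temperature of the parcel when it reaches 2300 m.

3.51°C

200–2300 m, dry adiabatic: Δz = 2.1 km ⇒ ΔT = -20.79°C; T = 3.51°C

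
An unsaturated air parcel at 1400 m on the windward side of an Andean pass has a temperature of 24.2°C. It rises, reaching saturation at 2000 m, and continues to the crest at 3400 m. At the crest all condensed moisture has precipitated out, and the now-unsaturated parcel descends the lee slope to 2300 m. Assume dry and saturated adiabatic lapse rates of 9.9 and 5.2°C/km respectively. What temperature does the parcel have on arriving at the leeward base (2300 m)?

21.87°C

1400 → 2000 m (dry, 9.9°C/km): ΔT = -9.9 × 0.6 = -5.94°C → T = 18.26°C
2000 → 3400 m (saturated, 5.2°C/km): ΔT = -5.2 × 1.4 = -7.28°C → T = 10.98°C
3400 → 2300 m (dry descent, 9.9°C/km): ΔT = +9.9 × 1.1 = +10.89°C → T = 21.87°C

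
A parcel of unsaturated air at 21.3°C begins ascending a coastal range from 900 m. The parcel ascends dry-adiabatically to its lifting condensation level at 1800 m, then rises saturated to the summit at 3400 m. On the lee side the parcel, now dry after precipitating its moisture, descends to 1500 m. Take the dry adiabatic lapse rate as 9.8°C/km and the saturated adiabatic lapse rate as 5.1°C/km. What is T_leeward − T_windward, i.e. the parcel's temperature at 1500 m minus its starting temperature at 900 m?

From 900 m to 1800 m (dry): cools by 9.8 × 0.9 = 8.82°C, giving 12.48°C.
From 1800 m to 3400 m (saturated): cools by 5.1 × 1.6 = 8.16°C, giving 4.32°C.
From 3400 m to 1500 m (dry descent): warms by 9.8 × 1.9 = 18.62°C, giving 22.94°C.
Net change vs windward start: 22.94 − 21.3 = +1.64°C

+1.64°C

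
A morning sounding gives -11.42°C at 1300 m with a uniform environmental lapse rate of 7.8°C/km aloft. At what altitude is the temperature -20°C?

2400 m

Height above start = (-11.42 − (-20)) / 7.8 = 1.1 km
Altitude = 1300 m + 1100 m = 2400 m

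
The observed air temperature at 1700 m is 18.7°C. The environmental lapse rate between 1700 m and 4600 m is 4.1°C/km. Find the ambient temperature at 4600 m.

6.81°C

Environmental to 4600 m: -4.1 × 2.9 km = -11.89°C, so T = 6.81°C.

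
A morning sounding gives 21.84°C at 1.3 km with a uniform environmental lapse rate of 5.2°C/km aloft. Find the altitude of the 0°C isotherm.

5.5 km

Height above start = (21.84 − 0) / 5.2 = 4.2 km
Altitude = 1300 m + 4200 m = 5500 m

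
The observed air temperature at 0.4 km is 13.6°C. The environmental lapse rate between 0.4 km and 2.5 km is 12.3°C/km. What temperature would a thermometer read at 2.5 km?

-12.23°C

From 400 m to 2500 m (environmental): cools by 12.3 × 2.1 = 25.83°C, giving -12.23°C.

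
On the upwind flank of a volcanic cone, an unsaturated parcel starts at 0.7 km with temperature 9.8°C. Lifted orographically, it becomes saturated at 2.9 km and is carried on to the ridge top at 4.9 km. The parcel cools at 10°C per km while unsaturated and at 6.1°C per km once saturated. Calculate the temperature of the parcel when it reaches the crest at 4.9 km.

-24.4°C

Dry to 2900 m: -10 × 2.2 km = -22°C, so T = -12.2°C.
Saturated to 4900 m: -6.1 × 2 km = -12.2°C, so T = -24.4°C.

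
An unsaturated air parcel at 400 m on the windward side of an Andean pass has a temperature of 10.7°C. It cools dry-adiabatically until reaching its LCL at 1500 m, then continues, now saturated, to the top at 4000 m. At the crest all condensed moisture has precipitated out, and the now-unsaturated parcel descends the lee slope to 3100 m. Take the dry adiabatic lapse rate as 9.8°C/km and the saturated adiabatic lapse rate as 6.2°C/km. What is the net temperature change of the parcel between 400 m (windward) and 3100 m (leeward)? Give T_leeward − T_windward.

Dry to 1500 m: -9.8 × 1.1 km = -10.78°C, so T = -0.08°C.
Saturated to 4000 m: -6.2 × 2.5 km = -15.5°C, so T = -15.58°C.
Dry descent to 3100 m: +9.8 × 0.9 km = +8.82°C, so T = -6.76°C.
Net change vs windward start: -6.76 − 10.7 = -17.46°C

-17.46°C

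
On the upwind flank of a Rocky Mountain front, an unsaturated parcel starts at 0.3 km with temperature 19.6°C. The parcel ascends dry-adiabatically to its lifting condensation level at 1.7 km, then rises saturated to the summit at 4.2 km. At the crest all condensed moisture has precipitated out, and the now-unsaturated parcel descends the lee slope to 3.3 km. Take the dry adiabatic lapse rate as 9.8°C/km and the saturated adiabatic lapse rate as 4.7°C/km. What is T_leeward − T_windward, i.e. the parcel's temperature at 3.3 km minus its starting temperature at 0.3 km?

-16.65°C

300–1700 m, dry: Δz = 1.4 km ⇒ ΔT = -13.72°C; T = 5.88°C
1700–4200 m, saturated: Δz = 2.5 km ⇒ ΔT = -11.75°C; T = -5.87°C
4200–3300 m, dry descent: Δz = 0.9 km ⇒ ΔT = +8.82°C; T = 2.95°C
Net change vs windward start: 2.95 − 19.6 = -16.65°C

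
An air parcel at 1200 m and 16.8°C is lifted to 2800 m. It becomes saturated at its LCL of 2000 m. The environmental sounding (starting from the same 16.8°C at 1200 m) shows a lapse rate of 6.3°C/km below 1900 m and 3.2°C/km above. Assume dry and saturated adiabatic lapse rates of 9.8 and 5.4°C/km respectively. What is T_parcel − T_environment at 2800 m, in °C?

-4.87°C (parcel cooler than environment)

Parcel:
  1200–2000 m, dry: Δz = 0.8 km ⇒ ΔT = -7.84°C; T = 8.96°C
  2000–2800 m, saturated: Δz = 0.8 km ⇒ ΔT = -4.32°C; T = 4.64°C
Environment:
  1200–1900 m, environment, lower layer: Δz = 0.7 km ⇒ ΔT = -4.41°C; T = 12.39°C
  1900–2800 m, environment, upper layer: Δz = 0.9 km ⇒ ΔT = -2.88°C; T = 9.51°C
T_parcel − T_env = 4.64 − 9.51 = -4.87°C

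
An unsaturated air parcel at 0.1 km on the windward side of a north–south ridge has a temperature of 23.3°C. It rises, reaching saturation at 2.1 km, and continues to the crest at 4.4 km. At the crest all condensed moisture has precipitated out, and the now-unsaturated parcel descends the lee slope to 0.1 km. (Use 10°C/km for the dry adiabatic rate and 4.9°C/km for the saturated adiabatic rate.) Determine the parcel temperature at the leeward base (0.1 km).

Dry to 2100 m: -10 × 2 km = -20°C, so T = 3.3°C.
Saturated to 4400 m: -4.9 × 2.3 km = -11.27°C, so T = -7.97°C.
Dry descent to 100 m: +10 × 4.3 km = +43°C, so T = 35.03°C.

35.03°C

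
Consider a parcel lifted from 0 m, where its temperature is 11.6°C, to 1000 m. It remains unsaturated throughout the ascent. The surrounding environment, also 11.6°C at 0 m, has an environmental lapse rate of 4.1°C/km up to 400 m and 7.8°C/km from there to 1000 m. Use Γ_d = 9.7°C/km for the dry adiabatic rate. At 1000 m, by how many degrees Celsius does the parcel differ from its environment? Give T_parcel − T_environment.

Parcel:
  0–1000 m, dry: Δz = 1 km ⇒ ΔT = -9.7°C; T = 1.9°C
Environment:
  0–400 m, environment, lower layer: Δz = 0.4 km ⇒ ΔT = -1.64°C; T = 9.96°C
  400–1000 m, environment, upper layer: Δz = 0.6 km ⇒ ΔT = -4.68°C; T = 5.28°C
T_parcel − T_env = 1.9 − 5.28 = -3.38°C

-3.38°C (parcel cooler than environment)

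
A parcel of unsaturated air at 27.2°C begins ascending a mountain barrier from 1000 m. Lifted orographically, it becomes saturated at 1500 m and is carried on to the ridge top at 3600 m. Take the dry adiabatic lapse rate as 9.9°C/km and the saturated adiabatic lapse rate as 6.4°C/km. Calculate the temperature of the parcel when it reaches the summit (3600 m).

8.81°C

1000–1500 m, dry: Δz = 0.5 km ⇒ ΔT = -4.95°C; T = 22.25°C
1500–3600 m, saturated: Δz = 2.1 km ⇒ ΔT = -13.44°C; T = 8.81°C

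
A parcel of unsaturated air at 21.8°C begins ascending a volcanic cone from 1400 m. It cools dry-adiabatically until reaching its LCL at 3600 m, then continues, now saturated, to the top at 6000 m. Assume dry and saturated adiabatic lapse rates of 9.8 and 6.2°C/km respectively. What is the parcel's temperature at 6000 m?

-14.64°C

1400–3600 m, dry: Δz = 2.2 km ⇒ ΔT = -21.56°C; T = 0.24°C
3600–6000 m, saturated: Δz = 2.4 km ⇒ ΔT = -14.88°C; T = -14.64°C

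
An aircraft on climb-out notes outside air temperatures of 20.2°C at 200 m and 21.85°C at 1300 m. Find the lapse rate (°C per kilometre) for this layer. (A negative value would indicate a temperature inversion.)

-1.5°C/km

Γ = −ΔT/Δz = (20.2 − 21.85) / (1300 − 200) m
  = -1.65°C / 1.1 km = -1.5°C/km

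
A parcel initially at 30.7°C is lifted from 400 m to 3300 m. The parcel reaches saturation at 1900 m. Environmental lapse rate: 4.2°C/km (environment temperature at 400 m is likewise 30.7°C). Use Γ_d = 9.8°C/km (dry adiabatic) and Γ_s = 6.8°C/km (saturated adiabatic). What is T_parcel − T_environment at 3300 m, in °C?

-12.04°C (parcel cooler than environment)

Parcel:
  400–1900 m, dry: Δz = 1.5 km ⇒ ΔT = -14.7°C; T = 16°C
  1900–3300 m, saturated: Δz = 1.4 km ⇒ ΔT = -9.52°C; T = 6.48°C
Environment:
  400–3300 m, environment: Δz = 2.9 km ⇒ ΔT = -12.18°C; T = 18.52°C
T_parcel − T_env = 6.48 − 18.52 = -12.04°C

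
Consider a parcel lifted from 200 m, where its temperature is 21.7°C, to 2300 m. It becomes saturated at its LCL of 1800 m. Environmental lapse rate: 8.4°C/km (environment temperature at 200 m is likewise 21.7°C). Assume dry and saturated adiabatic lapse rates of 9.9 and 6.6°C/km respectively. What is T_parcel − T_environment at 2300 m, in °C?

Parcel:
  200 → 1800 m (dry, 9.9°C/km): ΔT = -9.9 × 1.6 = -15.84°C → T = 5.86°C
  1800 → 2300 m (saturated, 6.6°C/km): ΔT = -6.6 × 0.5 = -3.3°C → T = 2.56°C
Environment:
  200 → 2300 m (environment, 8.4°C/km): ΔT = -8.4 × 2.1 = -17.64°C → T = 4.06°C
T_parcel − T_env = 2.56 − 4.06 = -1.5°C

-1.5°C (parcel cooler than environment)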